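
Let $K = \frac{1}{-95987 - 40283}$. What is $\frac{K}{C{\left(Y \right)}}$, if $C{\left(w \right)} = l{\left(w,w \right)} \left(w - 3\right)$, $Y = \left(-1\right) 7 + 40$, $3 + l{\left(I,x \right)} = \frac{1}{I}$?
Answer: $\frac{11}{133544600} \approx 8.237 \cdot 10^{-8}$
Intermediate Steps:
$l{\left(I,x \right)} = -3 + \frac{1}{I}$
$Y = 33$ ($Y = -7 + 40 = 33$)
$K = - \frac{1}{136270}$ ($K = \frac{1}{-136270} = - \frac{1}{136270} \approx -7.3384 \cdot 10^{-6}$)
$C{\left(w \right)} = \left(-3 + w\right) \left(-3 + \frac{1}{w}\right)$ ($C{\left(w \right)} = \left(-3 + \frac{1}{w}\right) \left(w - 3\right) = \left(-3 + \frac{1}{w}\right) \left(-3 + w\right) = \left(-3 + w\right) \left(-3 + \frac{1}{w}\right)$)
$\frac{K}{C{\left(Y \right)}} = - \frac{1}{136270 \left(10 - 99 - \frac{3}{33}\right)} = - \frac{1}{136270 \left(10 - 99 - \frac{1}{11}\right)} = - \frac{1}{136270 \left(- \frac{980}{11}\right)} = \left(- \frac{1}{136270}\right) \left(- \frac{11}{980}\right) = \frac{11}{133544600}$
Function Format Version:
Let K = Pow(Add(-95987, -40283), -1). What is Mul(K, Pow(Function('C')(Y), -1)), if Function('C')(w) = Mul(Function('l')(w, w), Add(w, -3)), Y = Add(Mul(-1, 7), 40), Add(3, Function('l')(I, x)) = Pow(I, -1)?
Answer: Rational(11, 133544600) ≈ 8.2370e-8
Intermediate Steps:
Function('l')(I, x) = Add(-3, Pow(I, -1))
Y = 33 (Y = Add(-7, 40) = 33)
K = Rational(-1, 136270) (K = Pow(-136270, -1) = Rational(-1, 136270) ≈ -7.3384e-6)
Function('C')(w) = Mul(Add(-3, w), Add(-3, Pow(w, -1))) (Function('C')(w) = Mul(Add(-3, Pow(w, -1)), Add(w, -3)) = Mul(Add(-3, Pow(w, -1)), Add(-3, w)) = Mul(Add(-3, w), Add(-3, Pow(w, -1))))
Mul(K, Pow(Function('C')(Y), -1)) = Mul(Rational(-1, 136270), Pow(Add(10, Mul(-3, 33), Mul(-3, Pow(33, -1))), -1)) = Mul(Rational(-1, 136270), Pow(Add(10, -99, Mul(-3, Rational(1, 33))), -1)) = Mul(Rational(-1, 136270), Pow(Add(10, -99, Rational(-1, 11)), -1)) = Mul(Rational(-1, 136270), Pow(Rational(-980, 11), -1)) = Mul(Rational(-1, 136270), Rational(-11, 980)) = Rational(11, 133544600)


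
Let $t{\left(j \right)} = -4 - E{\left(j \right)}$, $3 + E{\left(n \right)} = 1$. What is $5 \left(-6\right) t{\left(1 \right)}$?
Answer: $60$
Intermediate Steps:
$E{\left(n \right)} = -2$ ($E{\left(n \right)} = -3 + 1 = -2$)
$t{\left(j \right)} = -2$ ($t{\left(j \right)} = -4 - -2 = -4 + 2 = -2$)
$5 \left(-6\right) t{\left(1 \right)} = 5 \left(-6\right) \left(-2\right) = \left(-30\right) \left(-2\right) = 60$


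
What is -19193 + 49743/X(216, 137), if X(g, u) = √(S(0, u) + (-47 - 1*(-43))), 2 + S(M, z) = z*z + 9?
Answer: -19193 + 49743*√13/494 ≈ -18830.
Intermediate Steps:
S(M, z) = 7 + z² (S(M, z) = -2 + (z*z + 9) = -2 + (z² + 9) = -2 + (9 + z²) = 7 + z²)
X(g, u) = √(3 + u²) (X(g, u) = √((7 + u²) + (-47 - 1*(-43))) = √((7 + u²) + (-47 + 43)) = √((7 + u²) - 4) = √(3 + u²))
-19193 + 49743/X(216, 137) = -19193 + 49743/(√(3 + 137²)) = -19193 + 49743/(√(3 + 18769)) = -19193 + 49743/(√18772) = -19193 + 49743/((38*√13)) = -19193 + 49743*(√13/494) = -19193 + 49743*√13/494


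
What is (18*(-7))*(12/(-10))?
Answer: 756/5 ≈ 151.20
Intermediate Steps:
(18*(-7))*(12/(-10)) = -1512*(-1)/10 = -126*(-6/5) = 756/5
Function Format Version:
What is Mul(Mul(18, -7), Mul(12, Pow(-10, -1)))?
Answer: Rational(756, 5) ≈ 151.20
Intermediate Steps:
Mul(Mul(18, -7), Mul(12, Pow(-10, -1))) = Mul(-126, Mul(12, Rational(-1, 10))) = Mul(-126, Rational(-6, 5)) = Rational(756, 5)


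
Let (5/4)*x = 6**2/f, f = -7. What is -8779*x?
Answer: 1264176/35 ≈ 36119.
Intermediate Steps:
x = -144/35 (x = 4*(6**2/(-7))/5 = 4*(36*(-1/7))/5 = (4/5)*(-36/7) = -144/35 ≈ -4.1143)
-8779*x = -8779*(-144/35) = 1264176/35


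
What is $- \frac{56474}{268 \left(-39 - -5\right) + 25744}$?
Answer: $- \frac{2567}{756} \approx -3.3955$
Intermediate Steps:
$- \frac{56474}{268 \left(-39 - -5\right) + 25744} = - \frac{56474}{268 \left(-39 + 5\right) + 25744} = - \frac{56474}{268 \left(-34\right) + 25744} = - \frac{56474}{-9112 + 25744} = - \frac{56474}{16632} = \left(-56474\right) \frac{1}{16632} = - \frac{2567}{756}$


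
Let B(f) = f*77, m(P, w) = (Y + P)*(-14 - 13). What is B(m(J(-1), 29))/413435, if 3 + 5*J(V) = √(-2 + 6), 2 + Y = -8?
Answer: 9639/187925 ≈ 0.051292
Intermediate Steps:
Y = -10 (Y = -2 - 8 = -10)
J(V) = -⅕ (J(V) = -⅗ + √(-2 + 6)/5 = -⅗ + √4/5 = -⅗ + (⅕)*2 = -⅗ + ⅖ = -⅕)
m(P, w) = 270 - 27*P (m(P, w) = (-10 + P)*(-14 - 13) = (-10 + P)*(-27) = 270 - 27*P)
B(f) = 77*f
B(m(J(-1), 29))/413435 = (77*(270 - 27*(-⅕)))/413435 = (77*(270 + 27/5))*(1/413435) = (77*(1377/5))*(1/413435) = (106029/5)*(1/413435) = 9639/187925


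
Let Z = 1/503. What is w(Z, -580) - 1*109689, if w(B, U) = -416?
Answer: -110105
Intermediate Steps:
Z = 1/503 ≈ 0.0019881
w(Z, -580) - 1*109689 = -416 - 1*109689 = -416 - 109689 = -110105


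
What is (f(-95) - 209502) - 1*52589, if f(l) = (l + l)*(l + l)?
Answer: -225991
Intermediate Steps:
f(l) = 4*l² (f(l) = (2*l)*(2*l) = 4*l²)
(f(-95) - 209502) - 1*52589 = (4*(-95)² - 209502) - 1*52589 = (4*9025 - 209502) - 52589 = (36100 - 209502) - 52589 = -173402 - 52589 = -225991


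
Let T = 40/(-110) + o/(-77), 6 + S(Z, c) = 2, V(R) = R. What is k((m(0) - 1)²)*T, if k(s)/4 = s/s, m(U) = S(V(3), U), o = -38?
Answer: 40/77 ≈ 0.51948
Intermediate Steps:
S(Z, c) = -4 (S(Z, c) = -6 + 2 = -4)
m(U) = -4
k(s) = 4 (k(s) = 4*(s/s) = 4*1 = 4)
T = 10/77 (T = 40/(-110) - 38/(-77) = 40*(-1/110) - 38*(-1/77) = -4/11 + 38/77 = 10/77 ≈ 0.12987)
k((m(0) - 1)²)*T = 4*(10/77) = 40/77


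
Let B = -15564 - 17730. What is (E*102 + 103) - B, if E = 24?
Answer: 35845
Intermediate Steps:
B = -33294
(E*102 + 103) - B = (24*102 + 103) - 1*(-33294) = (2448 + 103) + 33294 = 2551 + 33294 = 35845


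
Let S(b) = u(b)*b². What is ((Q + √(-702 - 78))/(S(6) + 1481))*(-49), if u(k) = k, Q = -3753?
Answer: 183897/1697 - 98*I*√195/1697 ≈ 108.37 - 0.80642*I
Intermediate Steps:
S(b) = b³ (S(b) = b*b² = b³)
((Q + √(-702 - 78))/(S(6) + 1481))*(-49) = ((-3753 + √(-702 - 78))/(6³ + 1481))*(-49) = ((-3753 + √(-780))/(216 + 1481))*(-49) = ((-3753 + 2*I*√195)/1697)*(-49) = ((-3753 + 2*I*√195)*(1/1697))*(-49) = (-3753/1697 + 2*I*√195/1697)*(-49) = 183897/1697 - 98*I*√195/1697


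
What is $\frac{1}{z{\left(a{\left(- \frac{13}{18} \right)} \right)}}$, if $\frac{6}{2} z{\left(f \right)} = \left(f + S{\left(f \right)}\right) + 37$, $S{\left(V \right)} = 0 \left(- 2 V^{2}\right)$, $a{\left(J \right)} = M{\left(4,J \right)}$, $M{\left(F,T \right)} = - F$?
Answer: $\frac{1}{11} \approx 0.090909$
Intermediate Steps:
$a{\left(J \right)} = -4$ ($a{\left(J \right)} = \left(-1\right) 4 = -4$)
$S{\left(V \right)} = 0$
$z{\left(f \right)} = \frac{37}{3} + \frac{f}{3}$ ($z{\left(f \right)} = \frac{\left(f + 0\right) + 37}{3} = \frac{f + 37}{3} = \frac{37 + f}{3} = \frac{37}{3} + \frac{f}{3}$)
$\frac{1}{z{\left(a{\left(- \frac{13}{18} \right)} \right)}} = \frac{1}{\frac{37}{3} + \frac{1}{3} \left(-4\right)} = \frac{1}{\frac{37}{3} - \frac{4}{3}} = \frac{1}{11}$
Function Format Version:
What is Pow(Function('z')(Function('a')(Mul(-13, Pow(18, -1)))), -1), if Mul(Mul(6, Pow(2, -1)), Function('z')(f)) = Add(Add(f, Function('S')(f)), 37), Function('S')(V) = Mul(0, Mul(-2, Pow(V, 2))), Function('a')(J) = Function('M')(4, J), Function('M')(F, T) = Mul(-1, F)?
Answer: Rational(1, 11) ≈ 0.090909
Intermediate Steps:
Function('a')(J) = -4 (Function('a')(J) = Mul(-1, 4) = -4)
Function('S')(V) = 0
Function('z')(f) = Add(Rational(37, 3), Mul(Rational(1, 3), f)) (Function('z')(f) = Mul(Rational(1, 3), Add(Add(f, 0), 37)) = Mul(Rational(1, 3), Add(f, 37)) = Mul(Rational(1, 3), Add(37, f)) = Add(Rational(37, 3), Mul(Rational(1, 3), f)))
Pow(Function('z')(Function('a')(Mul(-13, Pow(18, -1)))), -1) = Pow(Add(Rational(37, 3), Mul(Rational(1, 3), -4)), -1) = Pow(Add(Rational(37, 3), Rational(-4, 3)), -1) = Pow(11, -1) = Rational(1, 11)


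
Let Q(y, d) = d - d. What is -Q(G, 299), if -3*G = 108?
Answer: 0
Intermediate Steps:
G = -36 (G = -⅓*108 = -36)
Q(y, d) = 0
-Q(G, 299) = -1*0 = 0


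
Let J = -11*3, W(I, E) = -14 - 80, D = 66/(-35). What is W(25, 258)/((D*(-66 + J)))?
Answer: -1645/3267 ≈ -0.50352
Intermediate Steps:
D = -66/35 (D = 66*(-1/35) = -66/35 ≈ -1.8857)
W(I, E) = -94
J = -33
W(25, 258)/((D*(-66 + J))) = -94*(-35/(66*(-66 - 33))) = -94/((-66/35*(-99))) = -94/6534/35 = -94*35/6534 = -1645/3267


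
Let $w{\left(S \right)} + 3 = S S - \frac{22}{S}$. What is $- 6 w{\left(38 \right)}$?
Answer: $- \frac{164208}{19} \approx -8642.5$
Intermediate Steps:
$w{\left(S \right)} = -3 + S^{2} - \frac{22}{S}$ ($w{\left(S \right)} = -3 + \left(S S - \frac{22}{S}\right) = -3 + \left(S^{2} - \frac{22}{S}\right) = -3 + S^{2} - \frac{22}{S}$)
$- 6 w{\left(38 \right)} = - 6 \left(-3 + 38^{2} - \frac{22}{38}\right) = - 6 \left(-3 + 1444 - \frac{11}{19}\right) = \left(-6\right) \frac{27368}{19} = - \frac{164208}{19}$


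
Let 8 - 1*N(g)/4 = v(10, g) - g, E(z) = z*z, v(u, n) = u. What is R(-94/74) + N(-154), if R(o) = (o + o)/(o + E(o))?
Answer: -3157/5 ≈ -631.40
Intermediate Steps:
E(z) = z²
R(o) = 2*o/(o + o²) (R(o) = (o + o)/(o + o²) = (2*o)/(o + o²) = 2*o/(o + o²))
N(g) = -8 + 4*g (N(g) = 32 - 4*(10 - g) = 32 + (-40 + 4*g) = -8 + 4*g)
R(-94/74) + N(-154) = 2/(1 - 94/74) + (-8 + 4*(-154)) = 2/(1 - 94*1/74) + (-8 - 616) = 2/(1 - 47/37) - 624 = 2/(-10/37) - 624 = 2*(-37/10) - 624 = -37/5 - 624 = -3157/5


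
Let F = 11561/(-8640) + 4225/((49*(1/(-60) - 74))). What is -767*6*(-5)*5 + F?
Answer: 216305603470351/1880141760 ≈ 1.1505e+5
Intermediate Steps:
F = -4706017649/1880141760 (F = 11561*(-1/8640) + 4225/((49*(-1/60 - 74))) = -11561/8640 + 4225/((49*(-4441/60))) = -11561/8640 + 4225/(-217609/60) = -11561/8640 + 4225*(-60/217609) = -11561/8640 - 253500/217609 = -4706017649/1880141760 ≈ -2.5030)
-767*6*(-5)*5 + F = -767*6*(-5)*5 - 4706017649/1880141760 = -(-23010)*5 - 4706017649/1880141760 = -767*(-150) - 4706017649/1880141760 = 115050 - 4706017649/1880141760 = 216305603470351/1880141760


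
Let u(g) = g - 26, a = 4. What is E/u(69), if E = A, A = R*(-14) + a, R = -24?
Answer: 340/43 ≈ 7.9070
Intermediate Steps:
u(g) = -26 + g
A = 340 (A = -24*(-14) + 4 = 336 + 4 = 340)
E = 340
E/u(69) = 340/(-26 + 69) = 340/43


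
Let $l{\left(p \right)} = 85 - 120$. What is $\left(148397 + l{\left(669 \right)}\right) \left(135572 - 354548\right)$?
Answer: $-32487717312$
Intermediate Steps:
$l{\left(p \right)} = -35$ ($l{\left(p \right)} = 85 - 120 = -35$)
$\left(148397 + l{\left(669 \right)}\right) \left(135572 - 354548\right) = \left(148397 - 35\right) \left(135572 - 354548\right) = 148362 \left(-218976\right) = -32487717312$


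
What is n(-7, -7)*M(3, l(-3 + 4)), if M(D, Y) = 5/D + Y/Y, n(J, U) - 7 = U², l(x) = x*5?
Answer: 448/3 ≈ 149.33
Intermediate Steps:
l(x) = 5*x
n(J, U) = 7 + U²
M(D, Y) = 1 + 5/D (M(D, Y) = 5/D + 1 = 1 + 5/D)
n(-7, -7)*M(3, l(-3 + 4)) = (7 + (-7)²)*((5 + 3)/3) = (7 + 49)*((⅓)*8) = 56*(8/3) = 448/3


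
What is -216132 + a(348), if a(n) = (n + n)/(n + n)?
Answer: -216131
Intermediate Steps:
a(n) = 1 (a(n) = (2*n)/((2*n)) = (2*n)*(1/(2*n)) = 1)
-216132 + a(348) = -216132 + 1 = -216131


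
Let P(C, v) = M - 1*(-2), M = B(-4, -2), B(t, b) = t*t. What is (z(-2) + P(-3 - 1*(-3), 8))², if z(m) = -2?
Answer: 256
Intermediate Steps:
B(t, b) = t²
M = 16 (M = (-4)² = 16)
P(C, v) = 18 (P(C, v) = 16 - 1*(-2) = 16 + 2 = 18)
(z(-2) + P(-3 - 1*(-3), 8))² = (-2 + 18)² = 16² = 256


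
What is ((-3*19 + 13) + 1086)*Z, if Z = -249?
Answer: -259458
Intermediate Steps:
((-3*19 + 13) + 1086)*Z = ((-3*19 + 13) + 1086)*(-249) = ((-57 + 13) + 1086)*(-249) = (-44 + 1086)*(-249) = 1042*(-249) = -259458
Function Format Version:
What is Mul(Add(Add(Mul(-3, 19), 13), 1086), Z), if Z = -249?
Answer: -259458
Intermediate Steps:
Mul(Add(Add(Mul(-3, 19), 13), 1086), Z) = Mul(Add(Add(Mul(-3, 19), 13), 1086), -249) = Mul(Add(Add(-57, 13), 1086), -249) = Mul(Add(-44, 1086), -249) = Mul(1042, -249) = -259458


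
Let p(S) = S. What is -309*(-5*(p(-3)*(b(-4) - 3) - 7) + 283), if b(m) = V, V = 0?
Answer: -84357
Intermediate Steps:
b(m) = 0
-309*(-5*(p(-3)*(b(-4) - 3) - 7) + 283) = -309*(-5*(-3*(0 - 3) - 7) + 283) = -309*(-5*(-3*(-3) - 7) + 283) = -309*(-5*(9 - 7) + 283) = -309*(-5*2 + 283) = -309*(-10 + 283) = -309*273 = -84357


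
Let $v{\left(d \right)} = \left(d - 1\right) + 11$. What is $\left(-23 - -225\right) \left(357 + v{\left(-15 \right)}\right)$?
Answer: $71104$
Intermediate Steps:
$v{\left(d \right)} = 10 + d$ ($v{\left(d \right)} = \left(-1 + d\right) + 11 = 10 + d$)
$\left(-23 - -225\right) \left(357 + v{\left(-15 \right)}\right) = \left(-23 - -225\right) \left(357 + \left(10 - 15\right)\right) = \left(-23 + 225\right) \left(357 - 5\right) = 202 \cdot 352 = 71104$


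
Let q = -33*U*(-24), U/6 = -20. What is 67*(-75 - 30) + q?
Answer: -102075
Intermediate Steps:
U = -120 (U = 6*(-20) = -120)
q = -95040 (q = -33*(-120)*(-24) = 3960*(-24) = -95040)
67*(-75 - 30) + q = 67*(-75 - 30) - 95040 = 67*(-105) - 95040 = -7035 - 95040 = -102075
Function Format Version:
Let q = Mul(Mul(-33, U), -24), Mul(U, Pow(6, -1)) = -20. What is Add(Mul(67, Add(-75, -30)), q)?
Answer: -102075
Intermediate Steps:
U = -120 (U = Mul(6, -20) = -120)
q = -95040 (q = Mul(Mul(-33, -120), -24) = Mul(3960, -24) = -95040)
Add(Mul(67, Add(-75, -30)), q) = Add(Mul(67, Add(-75, -30)), -95040) = Add(Mul(67, -105), -95040) = Add(-7035, -95040) = -102075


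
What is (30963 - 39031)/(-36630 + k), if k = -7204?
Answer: 4034/21917 ≈ 0.18406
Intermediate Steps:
(30963 - 39031)/(-36630 + k) = (30963 - 39031)/(-36630 - 7204) = -8068/(-43834) = -8068*(-1/43834) = 4034/21917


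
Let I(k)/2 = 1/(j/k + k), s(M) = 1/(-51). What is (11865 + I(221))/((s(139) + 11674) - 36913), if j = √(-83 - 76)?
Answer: 51*(-11865*√159 + 579498907*I)/(1287190*(√159 - 48841*I)) ≈ -0.47011 + 9.2598e-11*I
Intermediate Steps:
s(M) = -1/51
j = I*√159 (j = √(-159) = I*√159 ≈ 12.61*I)
I(k) = 2/(k + I*√159/k) (I(k) = 2/((I*√159)/k + k) = 2/(I*√159/k + k) = 2/(k + I*√159/k))
(11865 + I(221))/((s(139) + 11674) - 36913) = (11865 + 2*221/(221² + I*√159))/((-1/51 + 11674) - 36913) = (11865 + 2*221/(48841 + I*√159))/(595373/51 - 36913) = (11865 + 442/(48841 + I*√159))/(-1287190/51) = (11865 + 442/(48841 + I*√159))*(-51/1287190) = -121023/257438 - 11271/(643595*(48841 + I*√159))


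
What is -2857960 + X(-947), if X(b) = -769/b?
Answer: -2706487351/947 ≈ -2.8580e+6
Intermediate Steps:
-2857960 + X(-947) = -2857960 - 769/(-947) = -2857960 - 769*(-1/947) = -2857960 + 769/947 = -2706487351/947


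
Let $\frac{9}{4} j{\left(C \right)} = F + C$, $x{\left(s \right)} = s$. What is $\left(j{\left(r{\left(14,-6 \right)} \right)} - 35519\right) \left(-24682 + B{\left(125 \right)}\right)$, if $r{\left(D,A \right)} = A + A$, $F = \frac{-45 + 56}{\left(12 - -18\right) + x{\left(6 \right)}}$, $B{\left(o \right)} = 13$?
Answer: $\frac{7887117860}{9} \approx 8.7635 \cdot 10^{8}$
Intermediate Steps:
$F = \frac{11}{36}$ ($F = \frac{-45 + 56}{\left(12 - -18\right) + 6} = \frac{11}{\left(12 + 18\right) + 6} = \frac{11}{30 + 6} = \frac{11}{36} \approx 0.30556$)
$r{\left(D,A \right)} = 2 A$
$j{\left(C \right)} = \frac{11}{81} + \frac{4 C}{9}$ ($j{\left(C \right)} = \frac{4 \left(\frac{11}{36} + C\right)}{9} = \frac{11}{81} + \frac{4 C}{9}$)
$\left(j{\left(r{\left(14,-6 \right)} \right)} - 35519\right) \left(-24682 + B{\left(125 \right)}\right) = \left(\left(\frac{11}{81} + \frac{4 \cdot 2 \left(-6\right)}{9}\right) - 35519\right) \left(-24682 + 13\right) = \left(\left(\frac{11}{81} + \frac{4}{9} \left(-12\right)\right) - 35519\right) \left(-24669\right) = \left(\left(\frac{11}{81} - \frac{16}{3}\right) - 35519\right) \left(-24669\right) = \left(- \frac{421}{81} - 35519\right) \left(-24669\right) = \left(- \frac{2877460}{81}\right) \left(-24669\right) = \frac{7887117860}{9}$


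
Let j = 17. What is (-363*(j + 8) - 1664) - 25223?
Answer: -35962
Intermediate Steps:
(-363*(j + 8) - 1664) - 25223 = (-363*(17 + 8) - 1664) - 25223 = (-363*25 - 1664) - 25223 = (-9075 - 1664) - 25223 = -10739 - 25223 = -35962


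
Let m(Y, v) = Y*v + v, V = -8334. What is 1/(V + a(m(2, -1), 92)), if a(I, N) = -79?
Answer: -1/8413 ≈ -0.00011886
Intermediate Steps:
m(Y, v) = v + Y*v
1/(V + a(m(2, -1), 92)) = 1/(-8334 - 79) = 1/(-8413) = -1/8413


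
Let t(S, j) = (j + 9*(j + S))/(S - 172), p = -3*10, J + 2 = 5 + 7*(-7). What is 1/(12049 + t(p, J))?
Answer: 101/1217314 ≈ 8.2970e-5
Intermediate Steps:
J = -46 (J = -2 + (5 + 7*(-7)) = -2 + (5 - 49) = -2 - 44 = -46)
p = -30
t(S, j) = (9*S + 10*j)/(-172 + S) (t(S, j) = (j + 9*(S + j))/(-172 + S) = (j + (9*S + 9*j))/(-172 + S) = (9*S + 10*j)/(-172 + S))
1/(12049 + t(p, J)) = 1/(12049 + (9*(-30) + 10*(-46))/(-172 - 30)) = 1/(12049 + (-270 - 460)/(-202)) = 1/(12049 - 1/202*(-730)) = 1/(12049 + 365/101) = 1/(1217314/101) = 101/1217314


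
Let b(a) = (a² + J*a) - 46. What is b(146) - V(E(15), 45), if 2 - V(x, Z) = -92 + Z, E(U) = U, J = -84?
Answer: 8957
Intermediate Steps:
V(x, Z) = 94 - Z (V(x, Z) = 2 - (-92 + Z) = 2 + (92 - Z) = 94 - Z)
b(a) = -46 + a² - 84*a (b(a) = (a² - 84*a) - 46 = -46 + a² - 84*a)
b(146) - V(E(15), 45) = (-46 + 146² - 84*146) - (94 - 1*45) = (-46 + 21316 - 12264) - (94 - 45) = 9006 - 1*49 = 9006 - 49 = 8957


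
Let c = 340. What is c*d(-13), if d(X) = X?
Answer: -4420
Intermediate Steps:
c*d(-13) = 340*(-13) = -4420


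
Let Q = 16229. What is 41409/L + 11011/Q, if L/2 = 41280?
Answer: 12256549/10386560 ≈ 1.1800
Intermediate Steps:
L = 82560 (L = 2*41280 = 82560)
41409/L + 11011/Q = 41409/82560 + 11011/16229 = 41409*(1/82560) + 11011*(1/16229) = 321/640 + 11011/16229 = 12256549/10386560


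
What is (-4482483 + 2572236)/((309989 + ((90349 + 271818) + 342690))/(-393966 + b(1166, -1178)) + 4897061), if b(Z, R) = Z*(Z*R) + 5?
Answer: -1020040652089821/2614950472434941 ≈ -0.39008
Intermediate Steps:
b(Z, R) = 5 + R*Z**2 (b(Z, R) = Z*(R*Z) + 5 = R*Z**2 + 5 = 5 + R*Z**2)
(-4482483 + 2572236)/((309989 + ((90349 + 271818) + 342690))/(-393966 + b(1166, -1178)) + 4897061) = (-4482483 + 2572236)/((309989 + ((90349 + 271818) + 342690))/(-393966 + (5 - 1178*1166**2)) + 4897061) = -1910247/((309989 + (362167 + 342690))/(-393966 + (5 - 1178*1359556)) + 4897061) = -1910247/((309989 + 704857)/(-393966 + (5 - 1601556968)) + 4897061) = -1910247/(1014846/(-393966 - 1601556963) + 4897061) = -1910247/(1014846/(-1601950929) + 4897061) = -1910247/(1014846*(-1/1601950929) + 4897061) = -1910247/(-338282/533983643 + 4897061) = -1910247/2614950472434941/533983643 = -1910247*533983643/2614950472434941 = -1020040652089821/2614950472434941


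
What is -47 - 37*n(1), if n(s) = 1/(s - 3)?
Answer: -57/2 ≈ -28.500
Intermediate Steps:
n(s) = 1/(-3 + s)
-47 - 37*n(1) = -47 - 37/(-3 + 1) = -47 - 37/(-2) = -47 - 37*(-1/2) = -47 + 37/2 = -57/2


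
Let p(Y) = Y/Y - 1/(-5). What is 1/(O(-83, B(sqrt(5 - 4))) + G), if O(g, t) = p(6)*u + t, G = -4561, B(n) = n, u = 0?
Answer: -1/4560 ≈ -0.00021930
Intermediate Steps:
p(Y) = 6/5 (p(Y) = 1 - 1*(-1/5) = 1 + 1/5 = 6/5)
O(g, t) = t (O(g, t) = (6/5)*0 + t = 0 + t = t)
1/(O(-83, B(sqrt(5 - 4))) + G) = 1/(sqrt(5 - 4) - 4561) = 1/(sqrt(1) - 4561) = 1/(1 - 4561) = 1/(-4560) = -1/4560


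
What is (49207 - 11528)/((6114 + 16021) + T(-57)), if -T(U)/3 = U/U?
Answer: 37679/22132 ≈ 1.7025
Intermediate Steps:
T(U) = -3 (T(U) = -3*U/U = -3*1 = -3)
(49207 - 11528)/((6114 + 16021) + T(-57)) = (49207 - 11528)/((6114 + 16021) - 3) = 37679/(22135 - 3) = 37679/22132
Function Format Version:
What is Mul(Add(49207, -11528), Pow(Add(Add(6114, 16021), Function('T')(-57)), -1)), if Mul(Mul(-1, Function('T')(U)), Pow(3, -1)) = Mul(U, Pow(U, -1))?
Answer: Rational(37679, 22132) ≈ 1.7025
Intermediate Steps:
Function('T')(U) = -3 (Function('T')(U) = Mul(-3, Mul(U, Pow(U, -1))) = Mul(-3, 1) = -3)
Mul(Add(49207, -11528), Pow(Add(Add(6114, 16021), Function('T')(-57)), -1)) = Mul(Add(49207, -11528), Pow(Add(Add(6114, 16021), -3), -1)) = Mul(37679, Pow(Add(22135, -3), -1)) = Mul(37679, Pow(22132, -1)) = Mul(37679, Rational(1, 22132)) = Rational(37679, 22132)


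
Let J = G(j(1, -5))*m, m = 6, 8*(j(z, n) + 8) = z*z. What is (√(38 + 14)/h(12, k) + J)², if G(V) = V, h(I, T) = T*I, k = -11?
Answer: 38900221/17424 + 63*√13/44 ≈ 2237.7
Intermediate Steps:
h(I, T) = I*T
j(z, n) = -8 + z²/8 (j(z, n) = -8 + (z*z)/8 = -8 + z²/8)
J = -189/4 (J = (-8 + (⅛)*1²)*6 = (-8 + (⅛)*1)*6 = (-8 + ⅛)*6 = -63/8*6 = -189/4 ≈ -47.250)
(√(38 + 14)/h(12, k) + J)² = (√(38 + 14)/((12*(-11))) - 189/4)² = (√52/(-132) - 189/4)² = ((2*√13)*(-1/132) - 189/4)² = (-√13/66 - 189/4)² = (-189/4 - √13/66)²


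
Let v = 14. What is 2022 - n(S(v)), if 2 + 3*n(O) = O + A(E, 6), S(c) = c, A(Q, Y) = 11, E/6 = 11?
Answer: 6043/3 ≈ 2014.3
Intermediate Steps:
E = 66 (E = 6*11 = 66)
n(O) = 3 + O/3 (n(O) = -⅔ + (O + 11)/3 = -⅔ + (11 + O)/3 = -⅔ + (11/3 + O/3) = 3 + O/3)
2022 - n(S(v)) = 2022 - (3 + (⅓)*14) = 2022 - (3 + 14/3) = 2022 - 1*23/3 = 2022 - 23/3 = 6043/3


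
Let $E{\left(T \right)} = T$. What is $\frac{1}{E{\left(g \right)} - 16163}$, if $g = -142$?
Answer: $- \frac{1}{16305} \approx -6.1331 \cdot 10^{-5}$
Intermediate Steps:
$\frac{1}{E{\left(g \right)} - 16163} = \frac{1}{-142 - 16163} = \frac{1}{-16305} = - \frac{1}{16305}$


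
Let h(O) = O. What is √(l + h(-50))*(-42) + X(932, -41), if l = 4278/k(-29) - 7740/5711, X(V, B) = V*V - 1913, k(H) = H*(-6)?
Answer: 866711 - 42*I*√734266371073/165619 ≈ 8.6671e+5 - 217.3*I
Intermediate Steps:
k(H) = -6*H
X(V, B) = -1913 + V² (X(V, B) = V² - 1913 = -1913 + V²)
l = 3847483/165619 (l = 4278/((-6*(-29))) - 7740/5711 = 4278/174 - 7740*1/5711 = 4278*(1/174) - 7740/5711 = 713/29 - 7740/5711 = 3847483/165619 ≈ 23.231)
√(l + h(-50))*(-42) + X(932, -41) = √(3847483/165619 - 50)*(-42) + (-1913 + 932²) = √(-4433467/165619)*(-42) + (-1913 + 868624) = (I*√734266371073/165619)*(-42) + 866711 = -42*I*√734266371073/165619 + 866711 = 866711 - 42*I*√734266371073/165619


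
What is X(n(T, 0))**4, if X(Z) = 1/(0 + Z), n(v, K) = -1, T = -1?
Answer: 1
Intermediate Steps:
X(Z) = 1/Z
X(n(T, 0))**4 = (1/(-1))**4 = (-1)**4 = 1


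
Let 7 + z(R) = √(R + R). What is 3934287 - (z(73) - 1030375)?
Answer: 4964669 - √146 ≈ 4.9647e+6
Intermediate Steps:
z(R) = -7 + √2*√R (z(R) = -7 + √(R + R) = -7 + √(2*R) = -7 + √2*√R)
3934287 - (z(73) - 1030375) = 3934287 - ((-7 + √2*√73) - 1030375) = 3934287 - ((-7 + √146) - 1030375) = 3934287 - (-1030382 + √146) = 3934287 + (1030382 - √146) = 4964669 - √146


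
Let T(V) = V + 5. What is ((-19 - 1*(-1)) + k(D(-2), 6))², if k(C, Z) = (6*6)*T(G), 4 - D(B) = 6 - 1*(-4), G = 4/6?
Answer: 34596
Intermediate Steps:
G = ⅔ (G = 4*(⅙) = ⅔ ≈ 0.66667)
T(V) = 5 + V
D(B) = -6 (D(B) = 4 - (6 - 1*(-4)) = 4 - (6 + 4) = 4 - 1*10 = 4 - 10 = -6)
k(C, Z) = 204 (k(C, Z) = (6*6)*(5 + ⅔) = 36*(17/3) = 204)
((-19 - 1*(-1)) + k(D(-2), 6))² = ((-19 - 1*(-1)) + 204)² = ((-19 + 1) + 204)² = (-18 + 204)² = 186² = 34596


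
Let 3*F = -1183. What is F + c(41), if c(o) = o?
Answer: -1060/3 ≈ -353.33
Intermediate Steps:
F = -1183/3 (F = (1/3)*(-1183) = -1183/3 ≈ -394.33)
F + c(41) = -1183/3 + 41 = -1060/3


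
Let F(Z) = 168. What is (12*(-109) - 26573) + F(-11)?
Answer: -27713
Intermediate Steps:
(12*(-109) - 26573) + F(-11) = (12*(-109) - 26573) + 168 = (-1308 - 26573) + 168 = -27881 + 168 = -27713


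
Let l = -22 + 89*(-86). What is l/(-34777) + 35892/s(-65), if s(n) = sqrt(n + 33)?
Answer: 7676/34777 - 8973*I*sqrt(2)/2 ≈ 0.22072 - 6344.9*I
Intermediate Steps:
s(n) = sqrt(33 + n)
l = -7676 (l = -22 - 7654 = -7676)
l/(-34777) + 35892/s(-65) = -7676/(-34777) + 35892/(sqrt(33 - 65)) = -7676*(-1/34777) + 35892/(sqrt(-32)) = 7676/34777 + 35892/((4*I*sqrt(2))) = 7676/34777 + 35892*(-I*sqrt(2)/8) = 7676/34777 - 8973*I*sqrt(2)/2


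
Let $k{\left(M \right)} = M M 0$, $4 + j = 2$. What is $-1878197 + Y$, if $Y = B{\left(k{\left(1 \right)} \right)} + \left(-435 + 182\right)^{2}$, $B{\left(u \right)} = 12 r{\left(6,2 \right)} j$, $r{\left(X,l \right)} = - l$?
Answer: $-1814140$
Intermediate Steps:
$j = -2$ ($j = -4 + 2 = -2$)
$k{\left(M \right)} = 0$ ($k{\left(M \right)} = M^{2} \cdot 0 = 0$)
$B{\left(u \right)} = 48$ ($B{\left(u \right)} = 12 \left(\left(-1\right) 2\right) \left(-2\right) = 12 \left(-2\right) \left(-2\right) = \left(-24\right) \left(-2\right) = 48$)
$Y = 64057$ ($Y = 48 + \left(-435 + 182\right)^{2} = 48 + \left(-253\right)^{2} = 48 + 64009 = 64057$)
$-1878197 + Y = -1878197 + 64057 = -1814140$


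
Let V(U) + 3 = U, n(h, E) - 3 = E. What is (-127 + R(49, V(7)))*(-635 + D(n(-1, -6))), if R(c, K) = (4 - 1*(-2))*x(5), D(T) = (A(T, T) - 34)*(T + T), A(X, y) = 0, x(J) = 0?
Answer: 54737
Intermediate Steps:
n(h, E) = 3 + E
V(U) = -3 + U
D(T) = -68*T (D(T) = (0 - 34)*(T + T) = -68*T)
R(c, K) = 0 (R(c, K) = (4 - 1*(-2))*0 = (4 + 2)*0 = 6*0 = 0)
(-127 + R(49, V(7)))*(-635 + D(n(-1, -6))) = (-127 + 0)*(-635 - 68*(3 - 6)) = -127*(-635 - 68*(-3)) = -127*(-635 + 204) = -127*(-431) = 54737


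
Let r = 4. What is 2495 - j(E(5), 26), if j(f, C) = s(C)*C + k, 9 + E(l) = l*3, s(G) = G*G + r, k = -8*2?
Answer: -15169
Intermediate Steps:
k = -16 (k = -4*4 = -16)
s(G) = 4 + G² (s(G) = G*G + 4 = G² + 4 = 4 + G²)
E(l) = -9 + 3*l (E(l) = -9 + l*3 = -9 + 3*l)
j(f, C) = -16 + C*(4 + C²) (j(f, C) = (4 + C²)*C - 16 = C*(4 + C²) - 16 = -16 + C*(4 + C²))
2495 - j(E(5), 26) = 2495 - (-16 + 26*(4 + 26²)) = 2495 - (-16 + 26*(4 + 676)) = 2495 - (-16 + 26*680) = 2495 - (-16 + 17680) = 2495 - 1*17664 = 2495 - 17664 = -15169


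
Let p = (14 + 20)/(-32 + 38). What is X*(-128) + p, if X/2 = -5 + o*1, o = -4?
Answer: 6929/3 ≈ 2309.7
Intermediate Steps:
X = -18 (X = 2*(-5 - 4*1) = 2*(-5 - 4) = 2*(-9) = -18)
p = 17/3 (p = 34/6 = 34*(1/6) = 17/3 ≈ 5.6667)
X*(-128) + p = -18*(-128) + 17/3 = 2304 + 17/3 = 6929/3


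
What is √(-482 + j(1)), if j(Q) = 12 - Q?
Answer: I*√471 ≈ 21.703*I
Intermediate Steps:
√(-482 + j(1)) = √(-482 + (12 - 1*1)) = √(-482 + (12 - 1)) = √(-482 + 11) = √(-471) = I*√471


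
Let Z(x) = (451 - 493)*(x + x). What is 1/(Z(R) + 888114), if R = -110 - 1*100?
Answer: 1/905754 ≈ 1.1041e-6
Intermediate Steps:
R = -210 (R = -110 - 100 = -210)
Z(x) = -84*x
1/(Z(R) + 888114) = 1/(-84*(-210) + 888114) = 1/(17640 + 888114) = 1/905754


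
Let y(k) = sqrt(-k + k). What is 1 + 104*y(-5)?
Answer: 1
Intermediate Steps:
y(k) = 0 (y(k) = sqrt(0) = 0)
1 + 104*y(-5) = 1 + 104*0 = 1 + 0 = 1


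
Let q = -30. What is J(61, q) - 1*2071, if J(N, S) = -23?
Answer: -2094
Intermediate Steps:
J(61, q) - 1*2071 = -23 - 1*2071 = -23 - 2071 = -2094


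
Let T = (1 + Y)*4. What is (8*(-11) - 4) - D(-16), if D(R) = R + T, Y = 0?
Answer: -80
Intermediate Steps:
T = 4 (T = (1 + 0)*4 = 1*4 = 4)
D(R) = 4 + R (D(R) = R + 4 = 4 + R)
(8*(-11) - 4) - D(-16) = (8*(-11) - 4) - (4 - 16) = (-88 - 4) - 1*(-12) = -92 + 12 = -80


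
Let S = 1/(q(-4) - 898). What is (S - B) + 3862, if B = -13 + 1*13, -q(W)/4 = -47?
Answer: 2742019/710 ≈ 3862.0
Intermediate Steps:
q(W) = 188 (q(W) = -4*(-47) = 188)
B = 0 (B = -13 + 13 = 0)
S = -1/710 (S = 1/(188 - 898) = 1/(-710) = -1/710 ≈ -0.0014085)
(S - B) + 3862 = (-1/710 - 1*0) + 3862 = (-1/710 + 0) + 3862 = -1/710 + 3862 = 2742019/710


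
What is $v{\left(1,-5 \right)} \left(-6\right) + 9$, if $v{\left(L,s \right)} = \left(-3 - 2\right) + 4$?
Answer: $15$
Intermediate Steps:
$v{\left(L,s \right)} = -1$ ($v{\left(L,s \right)} = -5 + 4 = -1$)
$v{\left(1,-5 \right)} \left(-6\right) + 9 = \left(-1\right) \left(-6\right) + 9 = 6 + 9 = 15$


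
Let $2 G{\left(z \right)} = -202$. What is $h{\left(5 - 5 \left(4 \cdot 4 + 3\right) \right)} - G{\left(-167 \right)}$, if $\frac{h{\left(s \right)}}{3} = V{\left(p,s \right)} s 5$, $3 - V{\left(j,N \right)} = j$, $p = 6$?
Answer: $4151$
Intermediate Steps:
$G{\left(z \right)} = -101$ ($G{\left(z \right)} = \frac{1}{2} \left(-202\right) = -101$)
$V{\left(j,N \right)} = 3 - j$
$h{\left(s \right)} = - 45 s$ ($h{\left(s \right)} = 3 \left(3 - 6\right) s 5 = 3 - 3 s 5 = 3 \left(- 15 s\right) = - 45 s$)
$h{\left(5 - 5 \left(4 \cdot 4 + 3\right) \right)} - G{\left(-167 \right)} = - 45 \left(5 - 5 \left(4 \cdot 4 + 3\right)\right) - -101 = - 45 \left(5 - 5 \left(16 + 3\right)\right) + 101 = - 45 \left(5 - 95\right) + 101 = \left(-45\right) \left(-90\right) + 101 = 4050 + 101 = 4151$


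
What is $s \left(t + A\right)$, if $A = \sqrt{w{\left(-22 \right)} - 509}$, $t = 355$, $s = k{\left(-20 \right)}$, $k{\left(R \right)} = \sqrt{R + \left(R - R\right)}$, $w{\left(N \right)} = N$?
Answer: $- 6 \sqrt{295} + 710 i \sqrt{5} \approx -103.05 + 1587.6 i$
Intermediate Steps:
$k{\left(R \right)} = \sqrt{R}$ ($k{\left(R \right)} = \sqrt{R + 0} = \sqrt{R}$)
$s = 2 i \sqrt{5}$ ($s = \sqrt{-20} = 2 i \sqrt{5} \approx 4.4721 i$)
$A = 3 i \sqrt{59}$ ($A = \sqrt{-22 - 509} = \sqrt{-531} = 3 i \sqrt{59} \approx 23.043 i$)
$s \left(t + A\right) = 2 i \sqrt{5} \left(355 + 3 i \sqrt{59}\right)$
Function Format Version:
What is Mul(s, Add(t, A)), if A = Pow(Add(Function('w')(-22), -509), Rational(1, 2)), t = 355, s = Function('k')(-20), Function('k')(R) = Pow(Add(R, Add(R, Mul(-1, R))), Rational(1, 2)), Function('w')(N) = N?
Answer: Add(Mul(-6, Pow(295, Rational(1, 2))), Mul(710, I, Pow(5, Rational(1, 2)))) ≈ Add(-103.05, Mul(1587.6, I))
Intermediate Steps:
Function('k')(R) = Pow(R, Rational(1, 2)) (Function('k')(R) = Pow(Add(R, 0), Rational(1, 2)) = Pow(R, Rational(1, 2)))
s = Mul(2, I, Pow(5, Rational(1, 2))) (s = Pow(-20, Rational(1, 2)) = Mul(2, I, Pow(5, Rational(1, 2))) ≈ Mul(4.4721, I))
A = Mul(3, I, Pow(59, Rational(1, 2))) (A = Pow(Add(-22, -509), Rational(1, 2)) = Pow(-531, Rational(1, 2)) = Mul(3, I, Pow(59, Rational(1, 2))) ≈ Mul(23.043, I))
Mul(s, Add(t, A)) = Mul(Mul(2, I, Pow(5, Rational(1, 2))), Add(355, Mul(3, I, Pow(59, Rational(1, 2))))) = Mul(2, I, Pow(5, Rational(1, 2)), Add(355, Mul(3, I, Pow(59, Rational(1, 2)))))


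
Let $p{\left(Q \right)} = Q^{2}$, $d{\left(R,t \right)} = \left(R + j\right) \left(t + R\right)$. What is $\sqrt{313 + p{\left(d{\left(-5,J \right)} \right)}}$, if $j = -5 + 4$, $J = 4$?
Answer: $\sqrt{349} \approx 18.682$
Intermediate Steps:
$j = -1$
$d{\left(R,t \right)} = \left(-1 + R\right) \left(R + t\right)$ ($d{\left(R,t \right)} = \left(R - 1\right) \left(t + R\right) = \left(-1 + R\right) \left(R + t\right)$)
$\sqrt{313 + p{\left(d{\left(-5,J \right)} \right)}} = \sqrt{313 + \left(\left(-5\right)^{2} - -5 - 4 - 20\right)^{2}} = \sqrt{313 + \left(25 + 5 - 4 - 20\right)^{2}} = \sqrt{313 + 6^{2}} = \sqrt{313 + 36} = \sqrt{349}$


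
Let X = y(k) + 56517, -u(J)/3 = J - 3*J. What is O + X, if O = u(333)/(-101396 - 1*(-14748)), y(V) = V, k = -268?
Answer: 2436930677/43324 ≈ 56249.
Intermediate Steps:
u(J) = 6*J (u(J) = -3*(J - 3*J) = -(-6)*J = 6*J)
O = -999/43324 (O = (6*333)/(-101396 - 1*(-14748)) = 1998/(-101396 + 14748) = 1998/(-86648) = 1998*(-1/86648) = -999/43324 ≈ -0.023059)
X = 56249 (X = -268 + 56517 = 56249)
O + X = -999/43324 + 56249 = 2436930677/43324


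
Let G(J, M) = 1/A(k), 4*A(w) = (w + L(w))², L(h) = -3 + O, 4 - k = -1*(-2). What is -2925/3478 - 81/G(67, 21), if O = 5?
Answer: -1129797/3478 ≈ -324.84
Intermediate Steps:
k = 2 (k = 4 - (-1)*(-2) = 4 - 1*2 = 4 - 2 = 2)
L(h) = 2 (L(h) = -3 + 5 = 2)
A(w) = (2 + w)²/4 (A(w) = (w + 2)²/4 = (2 + w)²/4)
G(J, M) = ¼ (G(J, M) = 1/((2 + 2)²/4) = 1/((¼)*4²) = 1/((¼)*16) = 1/4 = ¼)
-2925/3478 - 81/G(67, 21) = -2925/3478 - 81/¼ = -2925*1/3478 - 81*4 = -2925/3478 - 324 = -1129797/3478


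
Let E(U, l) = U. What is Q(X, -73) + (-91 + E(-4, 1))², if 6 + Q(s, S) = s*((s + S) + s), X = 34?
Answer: 8849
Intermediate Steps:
Q(s, S) = -6 + s*(S + 2*s) (Q(s, S) = -6 + s*((s + S) + s) = -6 + s*((S + s) + s) = -6 + s*(S + 2*s))
Q(X, -73) + (-91 + E(-4, 1))² = (-6 + 2*34² - 73*34) + (-91 - 4)² = (-6 + 2*1156 - 2482) + (-95)² = (-6 + 2312 - 2482) + 9025 = -176 + 9025 = 8849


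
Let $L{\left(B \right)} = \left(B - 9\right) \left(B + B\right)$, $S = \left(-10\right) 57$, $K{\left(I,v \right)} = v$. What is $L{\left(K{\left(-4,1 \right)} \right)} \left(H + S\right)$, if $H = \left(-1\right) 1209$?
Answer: $28464$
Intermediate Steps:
$S = -570$
$H = -1209$
$L{\left(B \right)} = 2 B \left(-9 + B\right)$ ($L{\left(B \right)} = \left(-9 + B\right) 2 B = 2 B \left(-9 + B\right)$)
$L{\left(K{\left(-4,1 \right)} \right)} \left(H + S\right) = 2 \cdot 1 \left(-9 + 1\right) \left(-1209 - 570\right) = 2 \cdot 1 \left(-8\right) \left(-1779\right) = \left(-16\right) \left(-1779\right) = 28464$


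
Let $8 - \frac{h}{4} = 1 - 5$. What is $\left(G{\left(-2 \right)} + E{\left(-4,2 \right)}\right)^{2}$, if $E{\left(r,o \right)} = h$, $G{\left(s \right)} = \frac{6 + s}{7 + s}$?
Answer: $\frac{59536}{25} \approx 2381.4$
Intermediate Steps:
$h = 48$ ($h = 32 - 4 \left(1 - 5\right) = 32 - -16 = 32 + 16 = 48$)
$G{\left(s \right)} = \frac{6 + s}{7 + s}$
$E{\left(r,o \right)} = 48$
$\left(G{\left(-2 \right)} + E{\left(-4,2 \right)}\right)^{2} = \left(\frac{6 - 2}{7 - 2} + 48\right)^{2} = \left(\frac{1}{5} \cdot 4 + 48\right)^{2} = \left(\frac{4}{5} + 48\right)^{2} = \left(\frac{244}{5}\right)^{2} = \frac{59536}{25}$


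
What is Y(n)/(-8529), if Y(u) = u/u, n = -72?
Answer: -1/8529 ≈ -0.00011725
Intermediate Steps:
Y(u) = 1
Y(n)/(-8529) = 1/(-8529) = 1*(-1/8529) = -1/8529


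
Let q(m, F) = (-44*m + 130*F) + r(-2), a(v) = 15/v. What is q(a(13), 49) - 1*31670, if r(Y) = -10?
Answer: -329690/13 ≈ -25361.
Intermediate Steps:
q(m, F) = -10 - 44*m + 130*F (q(m, F) = (-44*m + 130*F) - 10 = -10 - 44*m + 130*F)
q(a(13), 49) - 1*31670 = (-10 - 660/13 + 130*49) - 1*31670 = (-10 - 660/13 + 6370) - 31670 = 82020/13 - 31670 = -329690/13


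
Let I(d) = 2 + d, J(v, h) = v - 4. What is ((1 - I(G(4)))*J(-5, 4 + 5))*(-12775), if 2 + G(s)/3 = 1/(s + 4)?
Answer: 4254075/8 ≈ 5.3176e+5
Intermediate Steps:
G(s) = -6 + 3/(4 + s) (G(s) = -6 + 3/(s + 4) = -6 + 3/(4 + s))
J(v, h) = -4 + v
((1 - I(G(4)))*J(-5, 4 + 5))*(-12775) = ((1 - (2 + 3*(-7 - 2*4)/(4 + 4)))*(-4 - 5))*(-12775) = ((1 - (2 + 3*(-7 - 8)/8))*(-9))*(-12775) = ((1 - (2 + 3*(1/8)*(-15)))*(-9))*(-12775) = ((1 - (2 - 45/8))*(-9))*(-12775) = ((1 - 1*(-29/8))*(-9))*(-12775) = ((1 + 29/8)*(-9))*(-12775) = ((37/8)*(-9))*(-12775) = -333/8*(-12775) = 4254075/8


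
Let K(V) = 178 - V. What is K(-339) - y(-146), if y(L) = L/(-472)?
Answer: 121939/236 ≈ 516.69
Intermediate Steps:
y(L) = -L/472 (y(L) = L*(-1/472) = -L/472)
K(-339) - y(-146) = (178 - 1*(-339)) - (-1)*(-146)/472 = (178 + 339) - 1*73/236 = 517 - 73/236 = 121939/236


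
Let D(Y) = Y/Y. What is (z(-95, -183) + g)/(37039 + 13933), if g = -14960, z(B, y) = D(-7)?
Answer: -14959/50972 ≈ -0.29347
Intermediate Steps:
D(Y) = 1
z(B, y) = 1
(z(-95, -183) + g)/(37039 + 13933) = (1 - 14960)/(37039 + 13933) = -14959/50972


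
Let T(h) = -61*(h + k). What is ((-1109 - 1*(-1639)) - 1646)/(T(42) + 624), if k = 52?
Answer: 558/2555 ≈ 0.21840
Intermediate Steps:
T(h) = -3172 - 61*h (T(h) = -61*(h + 52) = -61*(52 + h) = -3172 - 61*h)
((-1109 - 1*(-1639)) - 1646)/(T(42) + 624) = ((-1109 - 1*(-1639)) - 1646)/((-3172 - 61*42) + 624) = ((-1109 + 1639) - 1646)/((-3172 - 2562) + 624) = (530 - 1646)/(-5734 + 624) = -1116/(-5110) = -1116*(-1/5110) = 558/2555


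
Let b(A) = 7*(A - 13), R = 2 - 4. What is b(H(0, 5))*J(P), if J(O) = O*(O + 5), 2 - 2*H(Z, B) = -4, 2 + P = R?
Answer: 280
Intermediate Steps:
R = -2
P = -4 (P = -2 - 2 = -4)
H(Z, B) = 3 (H(Z, B) = 1 - ½*(-4) = 1 + 2 = 3)
J(O) = O*(5 + O)
b(A) = -91 + 7*A (b(A) = 7*(-13 + A) = -91 + 7*A)
b(H(0, 5))*J(P) = (-91 + 7*3)*(-4*(5 - 4)) = (-91 + 21)*(-4*1) = -70*(-4) = 280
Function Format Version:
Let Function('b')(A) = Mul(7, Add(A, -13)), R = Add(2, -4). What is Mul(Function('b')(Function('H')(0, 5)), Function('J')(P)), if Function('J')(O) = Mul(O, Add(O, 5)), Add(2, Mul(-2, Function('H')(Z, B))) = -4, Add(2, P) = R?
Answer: 280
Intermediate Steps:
R = -2
P = -4 (P = Add(-2, -2) = -4)
Function('H')(Z, B) = 3 (Function('H')(Z, B) = Add(1, Mul(Rational(-1, 2), -4)) = Add(1, 2) = 3)
Function('J')(O) = Mul(O, Add(5, O))
Function('b')(A) = Add(-91, Mul(7, A)) (Function('b')(A) = Mul(7, Add(-13, A)) = Add(-91, Mul(7, A)))
Mul(Function('b')(Function('H')(0, 5)), Function('J')(P)) = Mul(Add(-91, Mul(7, 3)), Mul(-4, Add(5, -4))) = Mul(Add(-91, 21), Mul(-4, 1)) = Mul(-70, -4) = 280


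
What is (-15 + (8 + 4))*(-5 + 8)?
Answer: -9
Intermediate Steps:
(-15 + (8 + 4))*(-5 + 8) = (-15 + 12)*3 = -3*3 = -9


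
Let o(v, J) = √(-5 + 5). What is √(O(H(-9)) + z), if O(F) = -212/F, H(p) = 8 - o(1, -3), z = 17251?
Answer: √68898/2 ≈ 131.24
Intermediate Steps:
o(v, J) = 0 (o(v, J) = √0 = 0)
H(p) = 8 (H(p) = 8 - 1*0 = 8 + 0 = 8)
√(O(H(-9)) + z) = √(-212/8 + 17251) = √(-212*⅛ + 17251) = √(-53/2 + 17251) = √(34449/2) = √68898/2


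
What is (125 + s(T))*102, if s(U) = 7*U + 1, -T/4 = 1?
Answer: 9996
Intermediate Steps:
T = -4 (T = -4*1 = -4)
s(U) = 1 + 7*U
(125 + s(T))*102 = (125 + (1 + 7*(-4)))*102 = (125 + (1 - 28))*102 = (125 - 27)*102 = 98*102 = 9996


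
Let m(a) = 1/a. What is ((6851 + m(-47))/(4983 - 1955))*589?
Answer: 47413911/35579 ≈ 1332.6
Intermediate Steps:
((6851 + m(-47))/(4983 - 1955))*589 = ((6851 + 1/(-47))/(4983 - 1955))*589 = ((6851 - 1/47)/3028)*589 = ((321996/47)*(1/3028))*589 = (80499/35579)*589 = 47413911/35579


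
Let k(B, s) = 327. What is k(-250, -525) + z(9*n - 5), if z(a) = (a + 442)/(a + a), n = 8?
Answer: 44327/134 ≈ 330.80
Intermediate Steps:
z(a) = (442 + a)/(2*a) (z(a) = (442 + a)/((2*a)) = (442 + a)*(1/(2*a)) = (442 + a)/(2*a))
k(-250, -525) + z(9*n - 5) = 327 + (442 + (9*8 - 5))/(2*(9*8 - 5)) = 327 + (442 + (72 - 5))/(2*(72 - 5)) = 327 + (½)*(442 + 67)/67 = 327 + (½)*(1/67)*509 = 327 + 509/134 = 44327/134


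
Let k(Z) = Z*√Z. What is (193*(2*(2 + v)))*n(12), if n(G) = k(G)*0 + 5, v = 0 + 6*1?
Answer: 15440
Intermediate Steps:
v = 6 (v = 0 + 6 = 6)
k(Z) = Z^(3/2)
n(G) = 5 (n(G) = G^(3/2)*0 + 5 = 0 + 5 = 5)
(193*(2*(2 + v)))*n(12) = (193*(2*(2 + 6)))*5 = (193*(2*8))*5 = (193*16)*5 = 3088*5 = 15440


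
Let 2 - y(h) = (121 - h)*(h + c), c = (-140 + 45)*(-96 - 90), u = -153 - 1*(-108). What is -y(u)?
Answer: 2925748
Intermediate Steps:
u = -45 (u = -153 + 108 = -45)
c = 17670 (c = -95*(-186) = 17670)
y(h) = 2 - (121 - h)*(17670 + h) (y(h) = 2 - (121 - h)*(h + 17670) = 2 - (121 - h)*(17670 + h))
-y(u) = -(-2138068 + (-45)² + 17549*(-45)) = -(-2138068 + 2025 - 789705) = -1*(-2925748) = 2925748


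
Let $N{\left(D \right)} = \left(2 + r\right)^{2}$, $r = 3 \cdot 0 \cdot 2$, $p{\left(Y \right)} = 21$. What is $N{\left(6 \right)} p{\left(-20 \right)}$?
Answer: $84$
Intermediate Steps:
$r = 0$ ($r = 0 \cdot 2 = 0$)
$N{\left(D \right)} = 4$ ($N{\left(D \right)} = \left(2 + 0\right)^{2} = 2^{2} = 4$)
$N{\left(6 \right)} p{\left(-20 \right)} = 4 \cdot 21 = 84$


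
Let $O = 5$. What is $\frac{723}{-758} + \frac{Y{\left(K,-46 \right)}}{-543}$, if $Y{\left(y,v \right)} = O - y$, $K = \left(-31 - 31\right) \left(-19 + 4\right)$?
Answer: $\frac{308561}{411594} \approx 0.74967$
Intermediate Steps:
$K = 930$ ($K = \left(-62\right) \left(-15\right) = 930$)
$Y{\left(y,v \right)} = 5 - y$
$\frac{723}{-758} + \frac{Y{\left(K,-46 \right)}}{-543} = \frac{723}{-758} + \frac{5 - 930}{-543} = 723 \left(- \frac{1}{758}\right) + \left(5 - 930\right) \left(- \frac{1}{543}\right) = - \frac{723}{758} - - \frac{925}{543} = - \frac{723}{758} + \frac{925}{543} = \frac{308561}{411594}$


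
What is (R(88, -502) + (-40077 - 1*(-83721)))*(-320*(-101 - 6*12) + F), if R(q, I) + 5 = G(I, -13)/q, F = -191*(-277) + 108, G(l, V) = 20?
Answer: 104046827625/22 ≈ 4.7294e+9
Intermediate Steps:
F = 53015 (F = 52907 + 108 = 53015)
R(q, I) = -5 + 20/q
(R(88, -502) + (-40077 - 1*(-83721)))*(-320*(-101 - 6*12) + F) = ((-5 + 20/88) + (-40077 - 1*(-83721)))*(-320*(-101 - 6*12) + 53015) = ((-5 + 20*(1/88)) + (-40077 + 83721))*(-320*(-101 - 72) + 53015) = ((-5 + 5/22) + 43644)*(-320*(-173) + 53015) = (-105/22 + 43644)*(55360 + 53015) = (960063/22)*108375 = 104046827625/22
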